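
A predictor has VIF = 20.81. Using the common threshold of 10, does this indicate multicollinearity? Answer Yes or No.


Compare VIF = 20.81 to the threshold of 10.
20.81 >= 10, so the answer is Yes.

Yes


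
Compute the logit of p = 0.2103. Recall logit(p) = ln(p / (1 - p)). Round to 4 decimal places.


Compute the odds: 0.2103/0.7897 = 0.2663.
Take the natural log: ln(0.2663) = -1.3231.

-1.3231


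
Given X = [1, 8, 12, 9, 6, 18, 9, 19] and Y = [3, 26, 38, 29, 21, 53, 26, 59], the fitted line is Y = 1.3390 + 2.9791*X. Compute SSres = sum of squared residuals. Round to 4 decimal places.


For each point, residual = actual - predicted.
Residuals: [-1.3181, 0.8282, 0.9118, 0.8491, 1.7864, -1.9628, -2.1509, 1.0581].
Sum of squared residuals = 16.7654.

16.7654


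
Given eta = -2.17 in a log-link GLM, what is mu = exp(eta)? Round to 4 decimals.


The inverse log link gives:
mu = exp(-2.17) = 0.1142.

0.1142


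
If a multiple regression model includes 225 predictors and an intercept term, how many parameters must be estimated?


Total coefficients = number of predictors + 1 (for the intercept).
= 225 + 1 = 226.

226


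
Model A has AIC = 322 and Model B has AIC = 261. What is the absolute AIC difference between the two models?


|AIC_A - AIC_B| = |322 - 261| = 61.
Model B is preferred (lower AIC).

61


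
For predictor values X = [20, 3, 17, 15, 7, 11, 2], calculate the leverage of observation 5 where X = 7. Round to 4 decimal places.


Mean of X: xbar = 10.7143.
SXX = 293.4286.
For X = 7: h = 1/7 + (7 - 10.7143)^2/293.4286 = 0.1899.

0.1899


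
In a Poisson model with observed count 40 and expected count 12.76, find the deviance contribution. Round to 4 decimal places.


y/mu = 40/12.76 = 3.134796 (approx.), and ln(40/12.76) = 1.142564.
y * ln(y/mu) = 40 * 1.142564 = 45.702560.
y - mu = 27.24.
D = 2 * (45.702560 - 27.24) = 36.925120, which rounds to 36.9251.

36.9251


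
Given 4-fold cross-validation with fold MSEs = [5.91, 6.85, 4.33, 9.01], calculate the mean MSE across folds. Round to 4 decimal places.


Sum of fold MSEs = 26.1000.
Average = 26.1000 / 4 = 6.5250.

6.5250


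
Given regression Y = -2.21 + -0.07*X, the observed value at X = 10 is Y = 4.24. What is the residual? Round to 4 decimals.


Predicted = -2.21 + -0.07 * 10 = -2.9100.
Residual = 4.24 - -2.9100 = 7.1500.

7.1500


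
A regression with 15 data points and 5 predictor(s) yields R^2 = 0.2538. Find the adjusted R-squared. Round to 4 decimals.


Using the formula:
(1 - 0.2538) = 0.7462.
Multiply by 14/9: 0.7462 * 14 = 10.4468, then 10.4468 / 9 = 1.1608.
Adj R^2 = 1 - 1.1608 = -0.1608.

-0.1608


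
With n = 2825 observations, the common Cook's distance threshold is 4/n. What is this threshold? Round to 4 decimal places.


The threshold is 4/n.
4/2825 = 0.0014.

0.0014


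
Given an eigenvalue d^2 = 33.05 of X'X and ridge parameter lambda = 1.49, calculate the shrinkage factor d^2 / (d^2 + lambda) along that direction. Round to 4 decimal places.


Compute the denominator: 33.05 + 1.49 = 34.5400.
Shrinkage factor = 33.05 / 34.5400 = 0.9569.

0.9569


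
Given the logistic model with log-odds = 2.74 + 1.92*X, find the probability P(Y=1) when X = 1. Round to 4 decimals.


Compute z = 2.74 + (1.92)(1) = 4.6600.
exp(-z) = 0.0095.
P = 1/(1 + 0.0095) = 0.9906.

0.9906


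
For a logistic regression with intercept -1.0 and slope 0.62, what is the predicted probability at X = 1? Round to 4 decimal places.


z = -1.0 + 0.62 * 1 = -0.3800.
Sigmoid: P = 1 / (1 + exp(0.3800)) = 0.4061.

0.4061


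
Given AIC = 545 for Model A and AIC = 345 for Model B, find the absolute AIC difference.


|AIC_A - AIC_B| = |545 - 345| = 200.
Model B is preferred (lower AIC).

200


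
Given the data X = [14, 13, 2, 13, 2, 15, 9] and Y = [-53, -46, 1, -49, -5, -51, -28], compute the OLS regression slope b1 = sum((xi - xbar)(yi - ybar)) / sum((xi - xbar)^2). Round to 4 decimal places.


First compute the means: xbar = 9.7143, ybar = -33.0000.
Then S_xx = sum((xi - xbar)^2) = 187.4286.
S_xy = sum((xi - xbar)(yi - ybar)) = -758.0000.
b1 = S_xy / S_xx = -758.0000 / 187.4286 = -4.0442.

-4.0442


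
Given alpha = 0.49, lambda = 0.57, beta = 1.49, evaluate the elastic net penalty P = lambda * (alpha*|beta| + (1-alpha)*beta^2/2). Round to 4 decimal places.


L1 component = 0.49 * |1.49| = 0.7301.
L2 component = 0.51 * 1.49^2 / 2 = 0.5661.
Penalty = 0.57 * (0.7301 + 0.5661) = 0.57 * 1.2962 = 0.7388.

0.7388


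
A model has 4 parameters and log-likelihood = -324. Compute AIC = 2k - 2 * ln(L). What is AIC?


AIC = 2*4 - 2*(-324).
= 8 + 648 = 656.

656


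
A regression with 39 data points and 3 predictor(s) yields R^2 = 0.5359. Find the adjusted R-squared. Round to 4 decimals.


Plug in: Adj R^2 = 1 - (1 - 0.5359) * 38/35.
= 1 - 0.4641 * 38/35
= 1 - 17.6358 / 35
= 1 - 0.5039 = 0.4961.

0.4961


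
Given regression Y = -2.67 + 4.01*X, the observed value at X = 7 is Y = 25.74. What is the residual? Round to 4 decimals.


Compute yhat = -2.67 + (4.01)(7) = 25.4000.
Residual = actual - predicted = 25.74 - 25.4000 = 0.3400.

0.3400


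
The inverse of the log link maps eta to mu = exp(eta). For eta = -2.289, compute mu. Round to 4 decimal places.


Apply the inverse link:
mu = e^-2.289 = 0.1014.

0.1014


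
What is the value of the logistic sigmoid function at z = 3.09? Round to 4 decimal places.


First, exp(-3.0900) = 0.0455.
Then sigma(z) = 1/(1 + 0.0455) = 0.9565.

0.9565


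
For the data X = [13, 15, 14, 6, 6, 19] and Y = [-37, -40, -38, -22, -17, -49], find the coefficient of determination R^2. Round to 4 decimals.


The fitted line is Y = -6.0260 + -2.2855*X.
SSres = 14.5068, SStot = 718.8333.
R^2 = 1 - SSres/SStot = 0.9798.

0.9798


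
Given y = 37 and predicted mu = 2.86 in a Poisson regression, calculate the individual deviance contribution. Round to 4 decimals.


Compute y*ln(y/mu) = 37*ln(37/2.86) = 37*2.560096 = 94.723552.
y - mu = 34.14.
D = 2*(94.723552 - (34.14)) = 121.167104, which rounds to 121.1671.

121.1671


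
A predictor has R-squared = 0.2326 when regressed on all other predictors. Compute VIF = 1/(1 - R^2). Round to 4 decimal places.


Denominator: 1 - 0.2326 = 0.7674.
VIF = 1 / 0.7674 = 1.3031.

1.3031


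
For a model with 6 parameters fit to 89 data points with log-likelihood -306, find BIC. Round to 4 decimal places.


Compute k*ln(n) = 6*ln(89) = 6*4.488636 = 26.931816.
Then -2*loglik = 612.
BIC = 26.931816 + 612 = 638.931816, which rounds to 638.9318.

638.9318


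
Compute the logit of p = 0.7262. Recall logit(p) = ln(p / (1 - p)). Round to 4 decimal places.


1 - p = 0.2738.
p/(1-p) = 2.6523.
logit = ln(2.6523) = 0.9754.

0.9754


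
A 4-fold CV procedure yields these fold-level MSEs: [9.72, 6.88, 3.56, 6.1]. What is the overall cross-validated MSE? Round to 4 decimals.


Sum of fold MSEs = 26.2600.
Average = 26.2600 / 4 = 6.5650.

6.5650


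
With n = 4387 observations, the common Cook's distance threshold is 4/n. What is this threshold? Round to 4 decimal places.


The threshold is 4/n.
4/4387 = 0.0009.

0.0009


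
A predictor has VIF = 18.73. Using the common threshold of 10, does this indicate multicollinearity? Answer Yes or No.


Compare VIF = 18.73 to the threshold of 10.
18.73 >= 10, so the answer is Yes.

Yes


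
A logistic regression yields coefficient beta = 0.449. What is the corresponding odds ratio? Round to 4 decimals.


exp(0.449) = 1.5667.
So the odds ratio is 1.5667.

1.5667


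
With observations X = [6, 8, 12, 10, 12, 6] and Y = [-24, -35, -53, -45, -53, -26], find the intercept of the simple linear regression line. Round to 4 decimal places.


Compute b1 = -4.6842 from the OLS formula.
With xbar = 9.0000 and ybar = -39.3333, the intercept is:
b0 = -39.3333 - -4.6842 * 9.0000 = 2.8246.

2.8246


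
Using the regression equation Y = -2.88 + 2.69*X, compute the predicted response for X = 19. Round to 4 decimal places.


Predicted value:
Y = -2.88 + (2.69)(19) = -2.88 + 51.1100 = 48.2300.

48.2300


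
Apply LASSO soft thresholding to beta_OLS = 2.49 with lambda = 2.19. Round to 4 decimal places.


|beta_OLS| = 2.49.
lambda = 2.19.
Since |beta| > lambda, coefficient = sign(beta)*(|beta| - lambda) = 0.3000.
Result = 0.3000.

0.3000


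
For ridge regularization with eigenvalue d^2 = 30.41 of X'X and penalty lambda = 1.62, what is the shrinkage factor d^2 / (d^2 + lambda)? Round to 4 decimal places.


Denominator = d^2 + lambda = 30.41 + 1.62 = 32.0300.
Shrinkage = 30.41 / 32.0300 = 0.9494.

0.9494


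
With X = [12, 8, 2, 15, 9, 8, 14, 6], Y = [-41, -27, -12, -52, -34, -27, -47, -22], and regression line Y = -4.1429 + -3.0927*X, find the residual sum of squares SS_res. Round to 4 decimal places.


For each point, residual = actual - predicted.
Residuals: [0.2553, 1.8845, -1.6717, -1.4666, -2.0228, 1.8845, 0.4407, 0.6991].
Sum of squared residuals = 16.8880.

16.8880


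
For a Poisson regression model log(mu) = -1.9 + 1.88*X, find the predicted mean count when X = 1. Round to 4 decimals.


eta = -1.9 + 1.88 * 1 = -0.0200.
mu = exp(-0.0200) = 0.9802.

0.9802


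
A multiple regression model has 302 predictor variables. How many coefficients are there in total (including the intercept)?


Each predictor gets one coefficient, plus one intercept.
Total parameters = 302 + 1 = 303.

303


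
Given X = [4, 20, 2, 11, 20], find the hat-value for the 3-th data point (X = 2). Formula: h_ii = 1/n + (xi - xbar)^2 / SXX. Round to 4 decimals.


Compute xbar = 11.4000 with n = 5 observations.
SXX = 291.2000.
Leverage = 1/5 + (2 - 11.4000)^2/291.2000 = 0.5034.

0.5034


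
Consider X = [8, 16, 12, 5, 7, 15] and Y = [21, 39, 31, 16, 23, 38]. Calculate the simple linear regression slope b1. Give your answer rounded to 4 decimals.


Calculate xbar = 10.5000, ybar = 28.0000.
S_xx = 101.5000, S_xy = 211.0000.
Using b1 = S_xy / S_xx = 211.0000 / 101.5000, we get b1 = 2.0788.

2.0788


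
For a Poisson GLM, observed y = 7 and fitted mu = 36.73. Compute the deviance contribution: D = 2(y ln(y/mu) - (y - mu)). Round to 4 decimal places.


First: ln(7/36.73) = -1.657684.
Then: 7 * -1.657684 = -11.603788.
y - mu = 7 - 36.73 = -29.73.
D = 2(-11.603788 - -29.73) = 36.252424, which rounds to 36.2524.

36.2524


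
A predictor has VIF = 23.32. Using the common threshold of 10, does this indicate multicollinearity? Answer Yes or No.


Check: VIF = 23.32 vs threshold = 10.
Since 23.32 >= 10, the answer is Yes.

Yes


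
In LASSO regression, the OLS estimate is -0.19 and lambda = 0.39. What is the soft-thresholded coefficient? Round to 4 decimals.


Check: |-0.19| = 0.19 vs lambda = 0.39.
Since |beta| <= lambda, the coefficient is set to 0.
Soft-thresholded coefficient = 0.0000.

0.0000


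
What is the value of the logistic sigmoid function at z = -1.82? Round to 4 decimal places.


Compute exp(1.8200) = 6.1719.
Sigmoid = 1 / (1 + 6.1719) = 1 / 7.1719 = 0.1394.

0.1394


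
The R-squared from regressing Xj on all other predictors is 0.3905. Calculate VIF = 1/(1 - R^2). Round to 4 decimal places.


VIF = 1 / (1 - 0.3905).
= 1 / 0.6095 = 1.6407.

1.6407


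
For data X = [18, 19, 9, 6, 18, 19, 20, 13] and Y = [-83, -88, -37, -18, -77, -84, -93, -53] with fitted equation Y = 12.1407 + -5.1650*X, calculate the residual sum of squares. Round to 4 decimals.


Predicted values from Y = 12.1407 + -5.1650*X.
Residuals: [-2.1707, -2.0057, -2.6557, 0.8493, 3.8293, 1.9943, -1.8407, 2.0043].
SSres = 42.5550.

42.5550


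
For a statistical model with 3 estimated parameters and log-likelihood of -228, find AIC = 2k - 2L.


AIC = 2k - 2*loglik = 2(3) - 2(-228).
= 6 + 456 = 462.

462


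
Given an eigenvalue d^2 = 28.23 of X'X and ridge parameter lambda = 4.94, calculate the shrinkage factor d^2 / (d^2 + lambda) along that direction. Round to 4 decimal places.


d^2 + lambda = 28.23 + 4.94 = 33.1700.
Shrinkage factor = 28.23/33.1700 = 0.8511.

0.8511


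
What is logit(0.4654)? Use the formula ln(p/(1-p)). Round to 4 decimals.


The odds are p/(1-p) = 0.4654 / 0.5346 = 0.8706.
logit(p) = ln(0.8706) = -0.1386.

-0.1386


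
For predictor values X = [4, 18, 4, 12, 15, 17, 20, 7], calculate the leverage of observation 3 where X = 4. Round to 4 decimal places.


Mean of X: xbar = 12.1250.
SXX = 286.8750.
For X = 4: h = 1/8 + (4 - 12.1250)^2/286.8750 = 0.3551.

0.3551


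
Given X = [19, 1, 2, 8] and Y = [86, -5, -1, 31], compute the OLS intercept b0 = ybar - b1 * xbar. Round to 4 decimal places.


First find the slope: b1 = 5.0854.
Means: xbar = 7.5000, ybar = 27.7500.
b0 = ybar - b1 * xbar = 27.7500 - 5.0854 * 7.5000 = -10.3902.

-10.3902


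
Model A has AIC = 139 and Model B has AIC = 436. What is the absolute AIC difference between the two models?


|AIC_A - AIC_B| = |139 - 436| = 297.
Model A is preferred (lower AIC).

297


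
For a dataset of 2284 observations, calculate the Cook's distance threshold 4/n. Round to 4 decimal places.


The threshold is 4/n.
4/2284 = 0.0018.

0.0018


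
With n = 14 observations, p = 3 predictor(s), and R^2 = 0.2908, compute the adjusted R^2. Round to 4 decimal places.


Plug in: Adj R^2 = 1 - (1 - 0.2908) * 13/10.
= 1 - 0.7092 * 13/10
= 1 - 9.2196 / 10
= 1 - 0.9220 = 0.0780.

0.0780


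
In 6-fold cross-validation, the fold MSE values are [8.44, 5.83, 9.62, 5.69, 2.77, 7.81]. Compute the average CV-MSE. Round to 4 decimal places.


Add all fold MSEs: 40.1600.
Divide by k = 6: 40.1600/6 = 6.6933.

6.6933


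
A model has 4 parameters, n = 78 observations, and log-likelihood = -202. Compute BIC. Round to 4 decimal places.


ln(78) = 4.356709.
k * ln(n) = 4 * 4.356709 = 17.426836.
-2L = 404.
BIC = 17.426836 + 404 = 421.426836, which rounds to 421.4268.

421.4268


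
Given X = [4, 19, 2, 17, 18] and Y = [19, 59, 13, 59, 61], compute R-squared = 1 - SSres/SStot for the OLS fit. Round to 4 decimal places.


The fitted line is Y = 7.5139 + 2.8905*X.
SSres = 19.5153, SStot = 2308.8000.
R^2 = 1 - SSres/SStot = 0.9915.

0.9915


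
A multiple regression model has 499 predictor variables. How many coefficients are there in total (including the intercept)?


Including the intercept, the model has 499 predictor coefficients + 1 intercept.
Total = 500.

500


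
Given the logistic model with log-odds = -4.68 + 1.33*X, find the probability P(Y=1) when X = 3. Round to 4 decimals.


Linear predictor: z = -4.68 + 1.33 * 3 = -0.6900.
P = 1/(1 + exp(0.6900)) = 1/(1 + 1.9937) = 0.3340.

0.3340


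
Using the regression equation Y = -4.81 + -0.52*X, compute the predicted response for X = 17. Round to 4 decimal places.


Predicted value:
Y = -4.81 + (-0.52)(17) = -4.81 + -8.8400 = -13.6500.

-13.6500


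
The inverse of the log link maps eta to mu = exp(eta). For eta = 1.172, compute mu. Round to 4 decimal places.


The inverse log link gives:
mu = exp(1.172) = 3.2284.

3.2284


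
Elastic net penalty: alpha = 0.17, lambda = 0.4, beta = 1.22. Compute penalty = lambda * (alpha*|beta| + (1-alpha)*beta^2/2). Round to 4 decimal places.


Compute:
L1 = 0.17 * 1.22 = 0.2074.
L2 = 0.83 * 1.22^2 / 2 = 0.6177.
Penalty = 0.4 * (0.2074 + 0.6177) = 0.3300.

0.3300


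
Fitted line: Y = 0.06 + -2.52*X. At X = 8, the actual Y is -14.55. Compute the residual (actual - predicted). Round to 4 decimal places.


Predicted = 0.06 + -2.52 * 8 = -20.1000.
Residual = -14.55 - -20.1000 = 5.5500.

5.5500


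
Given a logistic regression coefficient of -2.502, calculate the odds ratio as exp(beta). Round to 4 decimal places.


The odds ratio is computed as:
OR = e^(-2.502) = 0.0819.

0.0819


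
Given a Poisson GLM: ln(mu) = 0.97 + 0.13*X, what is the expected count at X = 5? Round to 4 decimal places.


eta = 0.97 + 0.13 * 5 = 1.6200.
mu = exp(1.6200) = 5.0531.

5.0531


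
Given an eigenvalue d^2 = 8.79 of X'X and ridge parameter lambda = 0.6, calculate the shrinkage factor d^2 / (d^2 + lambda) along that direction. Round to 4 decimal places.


d^2 + lambda = 8.79 + 0.6 = 9.3900.
Shrinkage factor = 8.79/9.3900 = 0.9361.

0.9361


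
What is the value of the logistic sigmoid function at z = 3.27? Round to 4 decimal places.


exp(-3.2700) = 0.0380.
1 + exp(-z) = 1.0380.
sigmoid = 1/1.0380 = 0.9634.

0.9634


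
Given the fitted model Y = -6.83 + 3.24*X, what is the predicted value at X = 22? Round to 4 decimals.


Predicted value:
Y = -6.83 + (3.24)(22) = -6.83 + 71.2800 = 64.4500.

64.4500


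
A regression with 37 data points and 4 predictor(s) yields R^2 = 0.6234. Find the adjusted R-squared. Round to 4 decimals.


Adjusted R^2 = 1 - (1 - R^2) * (n-1)/(n-p-1).
(1 - R^2) = 0.3766.
(n-1)/(n-p-1) = 36/32.
(1 - R^2) * (n-1) = 0.3766 * 36 = 13.5576.
Divide by (n-p-1): 13.5576 / 32 = 0.4237.
Adj R^2 = 1 - 0.4237 = 0.5763.

0.5763


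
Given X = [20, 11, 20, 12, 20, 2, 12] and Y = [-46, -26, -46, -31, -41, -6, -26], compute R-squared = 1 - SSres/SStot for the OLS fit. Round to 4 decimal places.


The fitted line is Y = -2.5569 + -2.1041*X.
SSres = 31.0840, SStot = 1221.4286.
R^2 = 1 - SSres/SStot = 0.9746.

0.9746


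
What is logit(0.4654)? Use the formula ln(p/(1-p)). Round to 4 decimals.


Compute the odds: 0.4654/0.5346 = 0.8706.
Take the natural log: ln(0.8706) = -0.1386.

-0.1386


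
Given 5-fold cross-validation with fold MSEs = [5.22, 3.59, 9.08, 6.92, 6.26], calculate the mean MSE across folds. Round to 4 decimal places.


Total MSE across folds = 31.0700.
CV-MSE = 31.0700/5 = 6.2140.

6.2140


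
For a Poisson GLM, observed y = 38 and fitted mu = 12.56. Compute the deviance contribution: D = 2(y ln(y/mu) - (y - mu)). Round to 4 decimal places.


First: ln(38/12.56) = 1.107069.
Then: 38 * 1.107069 = 42.068622.
y - mu = 38 - 12.56 = 25.44.
D = 2(42.068622 - 25.44) = 33.257244, which rounds to 33.2572.

33.2572


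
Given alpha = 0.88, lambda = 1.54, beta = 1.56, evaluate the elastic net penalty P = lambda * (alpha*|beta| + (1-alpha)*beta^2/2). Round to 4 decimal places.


L1 component = 0.88 * |1.56| = 1.3728.
L2 component = 0.12 * 1.56^2 / 2 = 0.1460.
Penalty = 1.54 * (1.3728 + 0.1460) = 1.54 * 1.5188 = 2.3390.

2.3390


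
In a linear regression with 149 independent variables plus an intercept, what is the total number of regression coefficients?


Including the intercept, the model has 149 predictor coefficients + 1 intercept.
Total = 150.

150


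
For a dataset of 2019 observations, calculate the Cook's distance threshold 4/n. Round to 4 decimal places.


Cook's distance cutoff = 4/n = 4/2019.
= 0.0020.

0.0020


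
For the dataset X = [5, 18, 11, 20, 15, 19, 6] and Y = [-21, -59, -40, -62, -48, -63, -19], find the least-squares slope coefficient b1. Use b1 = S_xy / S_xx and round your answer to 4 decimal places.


Calculate xbar = 13.4286, ybar = -44.5714.
S_xx = 229.7143, S_xy = -688.2857.
Using b1 = S_xy / S_xx = -688.2857 / 229.7143, we get b1 = -2.9963.

-2.9963


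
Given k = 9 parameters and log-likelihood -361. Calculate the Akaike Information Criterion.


Compute:
2k = 2*9 = 18.
-2*loglik = -2*(-361) = 722.
AIC = 18 + 722 = 740.

740


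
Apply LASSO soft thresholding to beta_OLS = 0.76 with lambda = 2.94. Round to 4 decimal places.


Check: |0.76| = 0.76 vs lambda = 2.94.
Since |beta| <= lambda, the coefficient is set to 0.
Soft-thresholded coefficient = 0.0000.

0.0000


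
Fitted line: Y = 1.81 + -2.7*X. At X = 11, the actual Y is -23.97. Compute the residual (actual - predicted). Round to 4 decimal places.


Fitted value at X = 11 is yhat = 1.81 + -2.7*11 = -27.8900.
Residual = -23.97 - -27.8900 = 3.9200.

3.9200


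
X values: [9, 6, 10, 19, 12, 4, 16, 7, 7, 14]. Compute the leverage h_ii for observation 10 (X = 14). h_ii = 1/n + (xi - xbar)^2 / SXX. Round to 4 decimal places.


n = 10, xbar = 10.4000.
SXX = sum((xi - xbar)^2) = 206.4000.
h = 1/10 + (14 - 10.4000)^2 / 206.4000 = 0.1628.

0.1628


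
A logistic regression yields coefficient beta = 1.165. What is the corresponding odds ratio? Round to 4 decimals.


Odds ratio = exp(beta) = exp(1.165).
= 3.2059.

3.2059


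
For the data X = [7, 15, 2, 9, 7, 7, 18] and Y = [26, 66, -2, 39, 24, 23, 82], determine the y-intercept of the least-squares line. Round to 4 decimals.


First find the slope: b1 = 5.2319.
Means: xbar = 9.2857, ybar = 36.8571.
b0 = ybar - b1 * xbar = 36.8571 - 5.2319 * 9.2857 = -11.7246.

-11.7246


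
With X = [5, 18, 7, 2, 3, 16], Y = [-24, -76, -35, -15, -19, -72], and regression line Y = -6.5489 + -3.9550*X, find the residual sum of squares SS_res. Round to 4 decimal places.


Compute predicted values, then residuals = yi - yhat_i.
Residuals: [2.3239, 1.7389, -0.7661, -0.5411, -0.5861, -2.1711].
SSres = sum(residual^2) = 14.3612.

14.3612


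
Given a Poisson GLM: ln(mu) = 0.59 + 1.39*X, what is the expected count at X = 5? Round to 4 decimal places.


Compute eta = 0.59 + 1.39 * 5 = 7.5400.
Apply inverse link: mu = e^7.5400 = 1881.8300.

1881.8300


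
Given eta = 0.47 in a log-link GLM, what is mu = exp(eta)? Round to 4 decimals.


mu = exp(eta) = exp(0.47).
= 1.6000.

1.6000


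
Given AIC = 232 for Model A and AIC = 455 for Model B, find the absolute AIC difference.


|AIC_A - AIC_B| = |232 - 455| = 223.
Model A is preferred (lower AIC).

223


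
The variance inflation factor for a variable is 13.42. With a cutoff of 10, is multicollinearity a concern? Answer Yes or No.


Compare VIF = 13.42 to the threshold of 10.
13.42 >= 10, so the answer is Yes.

Yes


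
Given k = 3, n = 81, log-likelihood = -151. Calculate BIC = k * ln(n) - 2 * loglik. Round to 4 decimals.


ln(81) = 4.394449.
k * ln(n) = 3 * 4.394449 = 13.183347.
-2L = 302.
BIC = 13.183347 + 302 = 315.183347, which rounds to 315.1833.

315.1833


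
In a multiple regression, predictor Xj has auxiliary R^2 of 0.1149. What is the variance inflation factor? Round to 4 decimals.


Denominator: 1 - 0.1149 = 0.8851.
VIF = 1 / 0.8851 = 1.1298.

1.1298


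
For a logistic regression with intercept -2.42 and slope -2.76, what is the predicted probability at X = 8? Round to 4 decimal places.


Compute z = -2.42 + (-2.76)(8) = -24.5000.
exp(-z) = 43673179097.6464.
P = 1/(1 + 43673179097.6464) = 0.0000.

0.0000


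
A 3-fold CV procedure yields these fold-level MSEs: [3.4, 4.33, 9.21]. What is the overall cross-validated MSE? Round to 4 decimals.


Sum of fold MSEs = 16.9400.
Average = 16.9400 / 3 = 5.6467.

5.6467


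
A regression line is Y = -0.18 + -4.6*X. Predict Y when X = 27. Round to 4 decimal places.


Predicted value:
Y = -0.18 + (-4.6)(27) = -0.18 + -124.2000 = -124.3800.

-124.3800


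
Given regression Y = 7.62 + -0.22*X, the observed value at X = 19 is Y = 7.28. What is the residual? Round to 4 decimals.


Compute yhat = 7.62 + (-0.22)(19) = 3.4400.
Residual = actual - predicted = 7.28 - 3.4400 = 3.8400.

3.8400


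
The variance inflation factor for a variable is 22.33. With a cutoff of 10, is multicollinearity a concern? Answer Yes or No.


Check: VIF = 22.33 vs threshold = 10.
Since 22.33 >= 10, the answer is Yes.

Yes


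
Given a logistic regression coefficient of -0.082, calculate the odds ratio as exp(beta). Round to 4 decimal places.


Odds ratio = exp(beta) = exp(-0.082).
= 0.9213.

0.9213


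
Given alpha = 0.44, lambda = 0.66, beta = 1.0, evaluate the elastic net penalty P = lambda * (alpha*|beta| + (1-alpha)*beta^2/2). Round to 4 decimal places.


L1 component = 0.44 * |1.0| = 0.4400.
L2 component = 0.56 * 1.0^2 / 2 = 0.2800.
Penalty = 0.66 * (0.4400 + 0.2800) = 0.66 * 0.7200 = 0.4752.

0.4752


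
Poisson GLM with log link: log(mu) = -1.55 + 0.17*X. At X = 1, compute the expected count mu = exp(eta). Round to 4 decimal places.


eta = -1.55 + 0.17 * 1 = -1.3800.
mu = exp(-1.3800) = 0.2516.

0.2516


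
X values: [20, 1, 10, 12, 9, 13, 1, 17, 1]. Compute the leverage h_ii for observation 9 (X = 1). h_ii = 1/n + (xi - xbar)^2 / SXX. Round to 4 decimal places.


Mean of X: xbar = 9.3333.
SXX = 402.0000.
For X = 1: h = 1/9 + (1 - 9.3333)^2/402.0000 = 0.2839.

0.2839


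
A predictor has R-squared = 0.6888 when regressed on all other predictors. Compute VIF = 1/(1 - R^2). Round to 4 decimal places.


Denominator: 1 - 0.6888 = 0.3112.
VIF = 1 / 0.3112 = 3.2134.

3.2134


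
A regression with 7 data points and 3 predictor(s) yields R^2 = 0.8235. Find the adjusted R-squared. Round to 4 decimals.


Plug in: Adj R^2 = 1 - (1 - 0.8235) * 6/3.
= 1 - 0.1765 * 6/3
= 1 - 1.0590 / 3
= 1 - 0.3530 = 0.6470.

0.6470


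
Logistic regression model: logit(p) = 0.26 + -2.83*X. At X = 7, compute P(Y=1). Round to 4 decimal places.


z = 0.26 + -2.83 * 7 = -19.5500.
Sigmoid: P = 1 / (1 + exp(19.5500)) = 0.0000.

0.0000


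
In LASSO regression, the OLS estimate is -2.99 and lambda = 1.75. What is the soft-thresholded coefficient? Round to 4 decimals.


Absolute value: |-2.99| = 2.99.
Compare to lambda = 1.75.
Since |beta| > lambda, coefficient = sign(beta)*(|beta| - lambda) = -1.2400.

-1.2400


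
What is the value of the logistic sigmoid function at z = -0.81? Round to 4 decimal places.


First, exp(0.8100) = 2.2479.
Then sigma(z) = 1/(1 + 2.2479) = 0.3079.

0.3079


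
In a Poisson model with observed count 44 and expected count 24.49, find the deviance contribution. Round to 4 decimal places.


First: ln(44/24.49) = 0.585925.
Then: 44 * 0.585925 = 25.780700.
y - mu = 44 - 24.49 = 19.51.
D = 2(25.780700 - 19.51) = 12.541400, which rounds to 12.5414.

12.5414


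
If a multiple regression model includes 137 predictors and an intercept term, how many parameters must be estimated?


Each predictor gets one coefficient, plus one intercept.
Total parameters = 137 + 1 = 138.

138


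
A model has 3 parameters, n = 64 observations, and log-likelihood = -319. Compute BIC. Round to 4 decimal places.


k * ln(n) = 3 * ln(64) = 3 * 4.158883 = 12.476649.
-2 * loglik = -2 * (-319) = 638.
BIC = 12.476649 + 638 = 650.476649, which rounds to 650.4766.

650.4766


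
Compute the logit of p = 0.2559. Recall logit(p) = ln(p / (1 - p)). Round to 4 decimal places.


The odds are p/(1-p) = 0.2559 / 0.7441 = 0.3439.
logit(p) = ln(0.3439) = -1.0674.

-1.0674


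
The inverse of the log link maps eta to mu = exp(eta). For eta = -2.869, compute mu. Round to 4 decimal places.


Apply the inverse link:
mu = e^-2.869 = 0.0568.

0.0568


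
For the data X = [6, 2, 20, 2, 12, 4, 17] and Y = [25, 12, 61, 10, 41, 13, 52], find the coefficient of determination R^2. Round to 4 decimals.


After computing the OLS fit (b0=5.2831, b1=2.8098):
SSres = 27.9229, SStot = 2601.7143.
R^2 = 1 - 27.9229/2601.7143 = 0.9893.

0.9893


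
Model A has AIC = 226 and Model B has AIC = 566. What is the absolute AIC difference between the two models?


|AIC_A - AIC_B| = |226 - 566| = 340.
Model A is preferred (lower AIC).

340


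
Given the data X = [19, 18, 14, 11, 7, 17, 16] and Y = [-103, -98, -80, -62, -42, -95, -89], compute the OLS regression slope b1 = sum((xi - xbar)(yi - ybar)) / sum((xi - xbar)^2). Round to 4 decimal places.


First compute the means: xbar = 14.5714, ybar = -81.2857.
Then S_xx = sum((xi - xbar)^2) = 109.7143.
S_xy = sum((xi - xbar)(yi - ybar)) = -564.8571.
b1 = S_xy / S_xx = -564.8571 / 109.7143 = -5.1484.

-5.1484


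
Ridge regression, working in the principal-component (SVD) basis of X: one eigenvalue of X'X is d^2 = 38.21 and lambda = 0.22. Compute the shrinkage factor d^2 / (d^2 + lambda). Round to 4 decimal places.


Denominator = d^2 + lambda = 38.21 + 0.22 = 38.4300.
Shrinkage = 38.21 / 38.4300 = 0.9943.

0.9943


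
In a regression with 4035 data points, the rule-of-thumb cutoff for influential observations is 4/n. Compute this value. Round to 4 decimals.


Cook's distance cutoff = 4/n = 4/4035.
= 0.0010.

0.0010


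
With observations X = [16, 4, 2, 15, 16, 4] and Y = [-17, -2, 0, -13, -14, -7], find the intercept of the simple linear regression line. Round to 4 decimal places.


Compute b1 = -0.9654 from the OLS formula.
With xbar = 9.5000 and ybar = -8.8333, the intercept is:
b0 = -8.8333 - -0.9654 * 9.5000 = 0.3384.

0.3384


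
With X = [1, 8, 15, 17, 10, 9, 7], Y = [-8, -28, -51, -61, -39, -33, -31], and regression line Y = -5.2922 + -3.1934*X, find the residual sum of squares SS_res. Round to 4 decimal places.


Predicted values from Y = -5.2922 + -3.1934*X.
Residuals: [0.4856, 2.8394, 2.1932, -1.4200, -1.7738, 1.0328, -3.3540].
SSres = 30.5869.

30.5869


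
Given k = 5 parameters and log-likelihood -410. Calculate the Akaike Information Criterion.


AIC = 2k - 2*loglik = 2(5) - 2(-410).
= 10 + 820 = 830.

830


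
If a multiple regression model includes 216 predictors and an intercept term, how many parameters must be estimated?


Total coefficients = number of predictors + 1 (for the intercept).
= 216 + 1 = 217.

217


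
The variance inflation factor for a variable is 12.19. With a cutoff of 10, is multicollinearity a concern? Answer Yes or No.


The threshold is 10.
VIF = 12.19 is >= 10.
Multicollinearity indication: Yes.

Yes


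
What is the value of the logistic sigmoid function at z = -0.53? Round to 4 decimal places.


First, exp(0.5300) = 1.6989.
Then sigma(z) = 1/(1 + 1.6989) = 0.3705.

0.3705


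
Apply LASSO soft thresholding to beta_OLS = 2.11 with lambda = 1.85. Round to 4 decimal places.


|beta_OLS| = 2.11.
lambda = 1.85.
Since |beta| > lambda, coefficient = sign(beta)*(|beta| - lambda) = 0.2600.
Result = 0.2600.

0.2600


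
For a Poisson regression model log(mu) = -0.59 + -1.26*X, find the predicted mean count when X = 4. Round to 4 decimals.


Linear predictor: eta = -0.59 + (-1.26)(4) = -5.6300.
Expected count: mu = exp(-5.6300) = 0.0036.

0.0036


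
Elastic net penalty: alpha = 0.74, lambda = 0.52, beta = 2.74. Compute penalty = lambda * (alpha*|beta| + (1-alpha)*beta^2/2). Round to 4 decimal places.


Compute:
L1 = 0.74 * 2.74 = 2.0276.
L2 = 0.26 * 2.74^2 / 2 = 0.9760.
Penalty = 0.52 * (2.0276 + 0.9760) = 1.5619.

1.5619


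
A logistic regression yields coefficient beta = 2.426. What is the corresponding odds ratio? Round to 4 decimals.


Odds ratio = exp(beta) = exp(2.426).
= 11.3135.

11.3135


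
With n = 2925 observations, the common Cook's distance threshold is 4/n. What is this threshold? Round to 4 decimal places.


The threshold is 4/n.
4/2925 = 0.0014.

0.0014


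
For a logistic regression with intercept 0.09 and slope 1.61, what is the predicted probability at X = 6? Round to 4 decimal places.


Linear predictor: z = 0.09 + 1.61 * 6 = 9.7500.
P = 1/(1 + exp(-9.7500)) = 1/(1 + 0.0001) = 0.9999.

0.9999


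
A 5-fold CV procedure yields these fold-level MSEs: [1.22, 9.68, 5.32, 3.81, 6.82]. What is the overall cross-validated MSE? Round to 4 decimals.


Total MSE across folds = 26.8500.
CV-MSE = 26.8500/5 = 5.3700.

5.3700


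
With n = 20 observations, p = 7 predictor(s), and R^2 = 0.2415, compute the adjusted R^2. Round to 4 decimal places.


Plug in: Adj R^2 = 1 - (1 - 0.2415) * 19/12.
= 1 - 0.7585 * 19/12
= 1 - 14.4115 / 12
= 1 - 1.2010 = -0.2010.

-0.2010


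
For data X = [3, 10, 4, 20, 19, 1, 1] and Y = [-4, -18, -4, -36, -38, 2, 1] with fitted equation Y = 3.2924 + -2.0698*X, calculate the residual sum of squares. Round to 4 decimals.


For each point, residual = actual - predicted.
Residuals: [-1.0830, -0.5944, 0.9868, 2.1036, -1.9662, 0.7774, -0.2226].
Sum of squared residuals = 11.4450.

11.4450


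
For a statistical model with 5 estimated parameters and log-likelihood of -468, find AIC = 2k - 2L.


AIC = 2*5 - 2*(-468).
= 10 + 936 = 946.

946


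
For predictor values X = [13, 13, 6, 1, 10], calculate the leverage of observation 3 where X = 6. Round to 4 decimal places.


Compute xbar = 8.6000 with n = 5 observations.
SXX = 105.2000.
Leverage = 1/5 + (6 - 8.6000)^2/105.2000 = 0.2643.

0.2643


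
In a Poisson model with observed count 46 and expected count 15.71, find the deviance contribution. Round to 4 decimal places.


Compute y*ln(y/mu) = 46*ln(46/15.71) = 46*1.074344 = 49.419824.
y - mu = 30.29.
D = 2*(49.419824 - (30.29)) = 38.259648, which rounds to 38.2596.

38.2596


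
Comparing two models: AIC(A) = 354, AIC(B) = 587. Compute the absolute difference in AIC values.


Compute |354 - 587| = 233.
Model A has the smaller AIC.

233


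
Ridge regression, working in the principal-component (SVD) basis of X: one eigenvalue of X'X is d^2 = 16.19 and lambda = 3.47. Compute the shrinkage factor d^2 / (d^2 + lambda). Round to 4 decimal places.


Denominator = d^2 + lambda = 16.19 + 3.47 = 19.6600.
Shrinkage = 16.19 / 19.6600 = 0.8235.

0.8235


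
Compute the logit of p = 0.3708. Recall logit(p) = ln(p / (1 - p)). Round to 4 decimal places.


1 - p = 0.6292.
p/(1-p) = 0.5893.
logit = ln(0.5893) = -0.5288.

-0.5288


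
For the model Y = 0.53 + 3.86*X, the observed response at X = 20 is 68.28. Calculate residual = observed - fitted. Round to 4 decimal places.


Predicted = 0.53 + 3.86 * 20 = 77.7300.
Residual = 68.28 - 77.7300 = -9.4500.

-9.4500


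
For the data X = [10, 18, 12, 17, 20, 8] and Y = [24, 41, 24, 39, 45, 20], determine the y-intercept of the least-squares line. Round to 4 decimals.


First find the slope: b1 = 2.1812.
Means: xbar = 14.1667, ybar = 32.1667.
b0 = ybar - b1 * xbar = 32.1667 - 2.1812 * 14.1667 = 1.2668.

1.2668


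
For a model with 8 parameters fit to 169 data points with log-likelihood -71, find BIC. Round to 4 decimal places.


k * ln(n) = 8 * ln(169) = 8 * 5.129899 = 41.039192.
-2 * loglik = -2 * (-71) = 142.
BIC = 41.039192 + 142 = 183.039192, which rounds to 183.0392.

183.0392


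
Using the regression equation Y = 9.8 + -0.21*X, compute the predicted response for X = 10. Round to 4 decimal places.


Predicted value:
Y = 9.8 + (-0.21)(10) = 9.8 + -2.1000 = 7.7000.

7.7000


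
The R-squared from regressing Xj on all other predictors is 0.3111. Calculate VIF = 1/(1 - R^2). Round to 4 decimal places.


Denominator: 1 - 0.3111 = 0.6889.
VIF = 1 / 0.6889 = 1.4516.

1.4516


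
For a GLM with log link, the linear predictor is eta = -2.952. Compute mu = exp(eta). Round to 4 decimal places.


Apply the inverse link:
mu = e^-2.952 = 0.0522.

0.0522


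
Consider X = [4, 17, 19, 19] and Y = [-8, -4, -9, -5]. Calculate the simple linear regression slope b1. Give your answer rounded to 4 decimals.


First compute the means: xbar = 14.7500, ybar = -6.5000.
Then S_xx = sum((xi - xbar)^2) = 156.7500.
S_xy = sum((xi - xbar)(yi - ybar)) = 17.5000.
b1 = S_xy / S_xx = 17.5000 / 156.7500 = 0.1116.

0.1116


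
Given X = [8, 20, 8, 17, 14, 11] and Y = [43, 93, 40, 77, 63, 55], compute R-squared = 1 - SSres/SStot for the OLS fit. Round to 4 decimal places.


After computing the OLS fit (b0=7.9917, b1=4.1417):
SSres = 22.4250, SStot = 2080.8333.
R^2 = 1 - 22.4250/2080.8333 = 0.9892.

0.9892


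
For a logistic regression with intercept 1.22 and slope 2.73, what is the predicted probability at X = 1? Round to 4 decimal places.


z = 1.22 + 2.73 * 1 = 3.9500.
Sigmoid: P = 1 / (1 + exp(-3.9500)) = 0.9811.

0.9811


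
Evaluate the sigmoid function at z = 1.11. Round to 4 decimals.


exp(-1.1100) = 0.3296.
1 + exp(-z) = 1.3296.
sigmoid = 1/1.3296 = 0.7521.

0.7521


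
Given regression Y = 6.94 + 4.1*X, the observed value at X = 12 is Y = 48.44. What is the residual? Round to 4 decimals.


Compute yhat = 6.94 + (4.1)(12) = 56.1400.
Residual = actual - predicted = 48.44 - 56.1400 = -7.7000.

-7.7000


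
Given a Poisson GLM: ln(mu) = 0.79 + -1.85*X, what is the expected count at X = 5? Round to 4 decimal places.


Compute eta = 0.79 + -1.85 * 5 = -8.4600.
Apply inverse link: mu = e^-8.4600 = 0.0002.

0.0002


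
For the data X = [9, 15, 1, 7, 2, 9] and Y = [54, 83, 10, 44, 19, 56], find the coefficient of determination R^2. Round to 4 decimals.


Fit the OLS line: b0 = 7.3940, b1 = 5.1543.
SSres = 16.3363.
SStot = 3545.3333.
R^2 = 1 - 16.3363/3545.3333 = 0.9954.

0.9954


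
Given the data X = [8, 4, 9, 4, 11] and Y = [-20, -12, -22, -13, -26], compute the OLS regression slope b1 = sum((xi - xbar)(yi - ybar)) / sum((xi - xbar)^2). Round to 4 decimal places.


Calculate xbar = 7.2000, ybar = -18.6000.
S_xx = 38.8000, S_xy = -74.4000.
Using b1 = S_xy / S_xx = -74.4000 / 38.8000, we get b1 = -1.9175.

-1.9175


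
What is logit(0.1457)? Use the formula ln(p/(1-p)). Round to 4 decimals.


Compute the odds: 0.1457/0.8543 = 0.1705.
Take the natural log: ln(0.1705) = -1.7687.

-1.7687


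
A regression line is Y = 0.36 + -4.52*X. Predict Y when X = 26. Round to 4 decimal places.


Plug X = 26 into Y = 0.36 + -4.52*X:
Y = 0.36 + -117.5200 = -117.1600.

-117.1600


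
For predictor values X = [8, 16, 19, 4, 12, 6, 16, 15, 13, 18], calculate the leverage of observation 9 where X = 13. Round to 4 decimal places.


Compute xbar = 12.7000 with n = 10 observations.
SXX = 238.1000.
Leverage = 1/10 + (13 - 12.7000)^2/238.1000 = 0.1004.

0.1004


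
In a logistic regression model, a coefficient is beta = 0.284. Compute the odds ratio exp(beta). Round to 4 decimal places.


exp(0.284) = 1.3284.
So the odds ratio is 1.3284.

1.3284


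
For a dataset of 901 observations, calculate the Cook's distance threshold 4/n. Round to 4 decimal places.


Cook's distance cutoff = 4/n = 4/901.
= 0.0044.

0.0044


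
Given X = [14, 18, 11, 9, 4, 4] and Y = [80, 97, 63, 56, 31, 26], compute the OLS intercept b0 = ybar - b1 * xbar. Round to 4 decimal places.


The slope is b1 = 4.9416.
Sample means are xbar = 10.0000 and ybar = 58.8333.
Intercept: b0 = 58.8333 - (4.9416)(10.0000) = 9.4177.

9.4177


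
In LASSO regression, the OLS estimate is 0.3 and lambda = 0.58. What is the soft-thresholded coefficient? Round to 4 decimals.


Absolute value: |0.3| = 0.3.
Compare to lambda = 0.58.
Since |beta| <= lambda, the coefficient is set to 0.

0.0000


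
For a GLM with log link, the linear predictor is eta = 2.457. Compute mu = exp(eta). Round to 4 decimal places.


The inverse log link gives:
mu = exp(2.457) = 11.6697.

11.6697


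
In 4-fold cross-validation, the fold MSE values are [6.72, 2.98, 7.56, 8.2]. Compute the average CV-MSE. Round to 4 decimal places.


Sum of fold MSEs = 25.4600.
Average = 25.4600 / 4 = 6.3650.

6.3650


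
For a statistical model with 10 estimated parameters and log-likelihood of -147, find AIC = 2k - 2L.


AIC = 2k - 2*loglik = 2(10) - 2(-147).
= 20 + 294 = 314.

314


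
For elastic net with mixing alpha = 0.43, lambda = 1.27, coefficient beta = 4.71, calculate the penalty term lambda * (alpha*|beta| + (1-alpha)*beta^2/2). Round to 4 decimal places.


Compute:
L1 = 0.43 * 4.71 = 2.0253.
L2 = 0.57 * 4.71^2 / 2 = 6.3225.
Penalty = 1.27 * (2.0253 + 6.3225) = 10.6017.

10.6017


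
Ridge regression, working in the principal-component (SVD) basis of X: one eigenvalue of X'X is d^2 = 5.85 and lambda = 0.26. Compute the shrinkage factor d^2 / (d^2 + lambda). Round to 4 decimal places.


Denominator = d^2 + lambda = 5.85 + 0.26 = 6.1100.
Shrinkage = 5.85 / 6.1100 = 0.9574.

0.9574


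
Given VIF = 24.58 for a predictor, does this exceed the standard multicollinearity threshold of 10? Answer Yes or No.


Compare VIF = 24.58 to the threshold of 10.
24.58 >= 10, so the answer is Yes.

Yes


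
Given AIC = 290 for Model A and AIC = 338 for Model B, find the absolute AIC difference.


Absolute difference = |290 - 338| = 48.
The model with lower AIC (A) is preferred.

48
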